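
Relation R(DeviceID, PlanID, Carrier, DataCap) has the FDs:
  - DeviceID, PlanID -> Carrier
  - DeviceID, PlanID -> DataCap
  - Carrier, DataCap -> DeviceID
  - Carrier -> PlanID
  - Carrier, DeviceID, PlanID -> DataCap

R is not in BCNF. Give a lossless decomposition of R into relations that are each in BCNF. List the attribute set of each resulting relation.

Candidate keys of the original relation: {Carrier, DataCap}, {Carrier, DeviceID}, {DeviceID, PlanID}.
Within {Carrier, DataCap, DeviceID, PlanID}: {Carrier}⁺ ∩ {Carrier, DataCap, DeviceID, PlanID} = {Carrier, PlanID}, not the whole set, so Carrier -> PlanID violates BCNF; decompose into {Carrier, PlanID} and {Carrier, DataCap, DeviceID}.
{Carrier, PlanID} has no BCNF violation.
{Carrier, DataCap, DeviceID} has no BCNF violation.

{Carrier, DataCap, DeviceID}; {Carrier, PlanID}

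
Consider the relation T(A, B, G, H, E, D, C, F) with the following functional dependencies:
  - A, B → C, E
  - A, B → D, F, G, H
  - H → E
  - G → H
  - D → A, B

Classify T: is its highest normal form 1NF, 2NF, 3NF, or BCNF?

Candidate keys: {A, B}, {D}. Prime attributes: {A, B, D}.
For H → E we have {H}⁺ = {E, H}; {H} is not a superkey, so BCNF fails.
H → E determines the non-prime attribute {E} from a non-superkey — 3NF is violated.
No proper subset of a key has a non-prime attribute in its closure, so there is no partial dependency; 2NF holds.

2NF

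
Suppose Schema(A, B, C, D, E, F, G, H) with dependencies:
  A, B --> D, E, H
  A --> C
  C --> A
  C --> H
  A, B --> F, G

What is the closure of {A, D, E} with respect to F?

Start with {A, D, E}.
A --> C applies; add {C} → now {A, C, D, E}.
C --> H applies; add {H} → now {A, C, D, E, H}.
No further FD applies.

{A, C, D, E, H}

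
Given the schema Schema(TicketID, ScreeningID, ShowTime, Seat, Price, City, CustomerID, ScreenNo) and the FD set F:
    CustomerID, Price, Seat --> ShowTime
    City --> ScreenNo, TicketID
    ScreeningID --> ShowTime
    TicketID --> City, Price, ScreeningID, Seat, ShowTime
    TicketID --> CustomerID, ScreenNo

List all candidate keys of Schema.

{City}⁺ = {City, CustomerID, Price, ScreenNo, ScreeningID, Seat, ShowTime, TicketID} — all of the relation — so {City} is a candidate key.
{TicketID}⁺ = {City, CustomerID, Price, ScreenNo, ScreeningID, Seat, ShowTime, TicketID} — all of the relation — so {TicketID} is a candidate key.
Any other superkey properly contains one of these, so there are no further candidate keys.

{City}, {TicketID}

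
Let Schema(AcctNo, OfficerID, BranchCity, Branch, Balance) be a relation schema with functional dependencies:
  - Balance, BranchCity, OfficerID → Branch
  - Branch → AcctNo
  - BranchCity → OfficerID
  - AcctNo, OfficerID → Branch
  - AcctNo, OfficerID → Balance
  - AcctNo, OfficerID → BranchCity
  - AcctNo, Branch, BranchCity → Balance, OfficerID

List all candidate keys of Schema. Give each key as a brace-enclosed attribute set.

{AcctNo, BranchCity}, {AcctNo, OfficerID}, {Balance, BranchCity}, {Branch, BranchCity}, {Branch, OfficerID}

{AcctNo, BranchCity} is a candidate key since {AcctNo, BranchCity}⁺ = {AcctNo, Balance, Branch, BranchCity, OfficerID} covers every attribute.
{AcctNo, OfficerID} is a candidate key since {AcctNo, OfficerID}⁺ = {AcctNo, Balance, Branch, BranchCity, OfficerID} covers every attribute.
{Balance, BranchCity} is a candidate key since {Balance, BranchCity}⁺ = {AcctNo, Balance, Branch, BranchCity, OfficerID} covers every attribute.
{Branch, BranchCity} is a candidate key since {Branch, BranchCity}⁺ = {AcctNo, Balance, Branch, BranchCity, OfficerID} covers every attribute.
{Branch, OfficerID} is a candidate key since {Branch, OfficerID}⁺ = {AcctNo, Balance, Branch, BranchCity, OfficerID} covers every attribute.
No proper subset of any of these is a key, and no other minimal superkey exists.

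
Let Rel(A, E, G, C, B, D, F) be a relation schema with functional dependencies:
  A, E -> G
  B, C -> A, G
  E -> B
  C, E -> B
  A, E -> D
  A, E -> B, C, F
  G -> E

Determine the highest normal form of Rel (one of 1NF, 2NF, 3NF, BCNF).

Candidate keys: {A, E}, {A, G}, {B, C}, {C, E}, {C, G}. Prime attributes: {A, B, C, E, G}.
E -> B breaks BCNF: {E}⁺ = {B, E}, so {E} is not a superkey.
Its right-hand attributes {B} are all prime, as are those of every other non-superkey FD — the relation is in 3NF.

3NF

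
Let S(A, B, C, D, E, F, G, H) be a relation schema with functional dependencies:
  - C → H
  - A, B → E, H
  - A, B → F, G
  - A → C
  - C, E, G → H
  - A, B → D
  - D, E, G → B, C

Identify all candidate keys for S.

{A, B}, {A, D, E, G}

Attributes never on any right-hand side: {A} — every candidate key must contain it.
Closure of {A, B} is {A, B, C, D, E, F, G, H}, the whole schema; {A, B} is a candidate key.
Closure of {A, D, E, G} is {A, B, C, D, E, F, G, H}, the whole schema; {A, D, E, G} is a candidate key.
No proper subset of any of these is a key, and no other minimal superkey exists.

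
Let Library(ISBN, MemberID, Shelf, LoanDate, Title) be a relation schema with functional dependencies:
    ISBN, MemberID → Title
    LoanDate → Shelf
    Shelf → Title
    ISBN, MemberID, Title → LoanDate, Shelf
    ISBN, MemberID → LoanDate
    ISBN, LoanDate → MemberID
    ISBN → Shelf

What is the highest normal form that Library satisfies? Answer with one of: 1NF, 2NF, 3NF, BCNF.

1NF

Candidate keys: {ISBN, LoanDate}, {ISBN, MemberID}. Prime attributes: {ISBN, LoanDate, MemberID}.
For LoanDate → Shelf we have {LoanDate}⁺ = {LoanDate, Shelf, Title}; {LoanDate} is not a superkey, so BCNF fails.
LoanDate → Shelf determines the non-prime attribute {Shelf} from a non-superkey — 3NF is violated.
{ISBN} is a proper subset of the key {ISBN, LoanDate}, and {ISBN}⁺ contains the non-prime attributes {Shelf, Title} — a partial dependency, so 2NF is violated.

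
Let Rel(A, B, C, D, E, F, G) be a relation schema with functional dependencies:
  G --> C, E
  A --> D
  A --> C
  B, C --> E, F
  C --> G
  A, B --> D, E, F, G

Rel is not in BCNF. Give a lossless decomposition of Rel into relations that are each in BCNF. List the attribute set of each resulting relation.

Candidate key of the original relation: {A, B}.
Within {A, B, C, D, E, F, G}: {G}⁺ ∩ {A, B, C, D, E, F, G} = {C, E, G}, not the whole set, so G --> C, E violates BCNF; decompose into {C, E, G} and {A, B, D, F, G}.
{C, E, G} has no BCNF violation.
Within {A, B, D, F, G}: {A}⁺ ∩ {A, B, D, F, G} = {A, D, G}, not the whole set, so A --> D, G violates BCNF; decompose into {A, D, G} and {A, B, F}.
{A, D, G} has no BCNF violation.
{A, B, F} has no BCNF violation.

{A, B, F}; {A, D, G}; {C, E, G}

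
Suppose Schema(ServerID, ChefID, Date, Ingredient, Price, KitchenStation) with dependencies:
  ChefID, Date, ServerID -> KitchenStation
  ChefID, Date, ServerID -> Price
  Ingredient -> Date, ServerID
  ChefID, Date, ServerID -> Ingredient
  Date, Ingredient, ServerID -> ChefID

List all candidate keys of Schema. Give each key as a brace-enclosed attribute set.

{Ingredient} is a candidate key since {Ingredient}⁺ = {ChefID, Date, Ingredient, KitchenStation, Price, ServerID} covers every attribute.
{ChefID, Date, ServerID} is a candidate key since {ChefID, Date, ServerID}⁺ = {ChefID, Date, Ingredient, KitchenStation, Price, ServerID} covers every attribute.
These are minimal and exhaustive — every other superkey contains one of them.

{ChefID, Date, ServerID}, {Ingredient}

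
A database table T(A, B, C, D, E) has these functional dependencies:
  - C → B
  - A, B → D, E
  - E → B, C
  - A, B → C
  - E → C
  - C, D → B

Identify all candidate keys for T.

{A, B}, {A, C}, {A, E}

No FD produces {A}, so it must be in every candidate key.
Closure of {A, B} is {A, B, C, D, E}, the whole schema; {A, B} is a candidate key.
Closure of {A, C} is {A, B, C, D, E}, the whole schema; {A, C} is a candidate key.
Closure of {A, E} is {A, B, C, D, E}, the whole schema; {A, E} is a candidate key.
No proper subset of any of these is a key, and no other minimal superkey exists.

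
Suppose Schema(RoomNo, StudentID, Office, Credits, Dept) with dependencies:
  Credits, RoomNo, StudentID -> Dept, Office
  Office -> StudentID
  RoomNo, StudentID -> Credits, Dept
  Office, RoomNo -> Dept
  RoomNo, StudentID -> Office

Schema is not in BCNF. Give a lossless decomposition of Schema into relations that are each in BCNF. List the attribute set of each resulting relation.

{Credits, Dept, Office, RoomNo}; {Office, StudentID}

Candidate keys of the original relation: {Office, RoomNo}, {RoomNo, StudentID}.
Within {Credits, Dept, Office, RoomNo, StudentID}: {Office}⁺ ∩ {Credits, Dept, Office, RoomNo, StudentID} = {Office, StudentID}, not the whole set, so Office -> StudentID violates BCNF; decompose into {Office, StudentID} and {Credits, Dept, Office, RoomNo}.
{Office, StudentID} is in BCNF.
{Credits, Dept, Office, RoomNo} is in BCNF.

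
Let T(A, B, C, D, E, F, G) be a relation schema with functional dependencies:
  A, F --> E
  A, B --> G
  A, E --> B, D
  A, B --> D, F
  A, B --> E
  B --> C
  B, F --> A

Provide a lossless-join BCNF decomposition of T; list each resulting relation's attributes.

{A, B, D, E, F, G}; {B, C}

Candidate keys of the original relation: {A, B}, {A, E}, {A, F}, {B, F}.
In {A, B, C, D, E, F, G}, {B} is not a superkey ({B}⁺ restricted to this set is {B, C}), so split on B --> C into {B, C} and {A, B, D, E, F, G}.
{B, C}: every determinant is a superkey — BCNF.
{A, B, D, E, F, G}: every determinant is a superkey — BCNF.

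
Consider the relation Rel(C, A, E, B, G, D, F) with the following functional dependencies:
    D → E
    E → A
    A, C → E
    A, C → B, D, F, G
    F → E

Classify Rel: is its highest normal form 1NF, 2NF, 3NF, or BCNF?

3NF

Candidate keys: {A, C}, {C, D}, {C, E}, {C, F}. Prime attributes: {A, C, D, E, F}.
D → E: {D}⁺ = {A, D, E}, which is not all of the attributes, so the left side is not a superkey — BCNF is violated.
Since {E} ⊆ prime attributes and every other non-superkey FD also has a prime right side, the schema is in 3NF.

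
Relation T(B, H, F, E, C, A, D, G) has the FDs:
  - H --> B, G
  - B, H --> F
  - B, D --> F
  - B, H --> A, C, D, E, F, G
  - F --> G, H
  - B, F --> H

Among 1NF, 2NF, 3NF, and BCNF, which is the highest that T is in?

Candidate keys: {B, D}, {F}, {H}. Prime attributes: {B, D, F, H}.
Every FD has a superkey on the left, so the relation is in BCNF.

BCNF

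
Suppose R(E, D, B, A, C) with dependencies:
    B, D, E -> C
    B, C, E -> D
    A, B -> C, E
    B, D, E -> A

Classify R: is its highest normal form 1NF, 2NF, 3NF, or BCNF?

Candidate keys: {A, B}, {B, C, E}, {B, D, E}. Prime attributes: {A, B, C, D, E}.
The left-hand side of every FD is a superkey, so BCNF is satisfied.

BCNF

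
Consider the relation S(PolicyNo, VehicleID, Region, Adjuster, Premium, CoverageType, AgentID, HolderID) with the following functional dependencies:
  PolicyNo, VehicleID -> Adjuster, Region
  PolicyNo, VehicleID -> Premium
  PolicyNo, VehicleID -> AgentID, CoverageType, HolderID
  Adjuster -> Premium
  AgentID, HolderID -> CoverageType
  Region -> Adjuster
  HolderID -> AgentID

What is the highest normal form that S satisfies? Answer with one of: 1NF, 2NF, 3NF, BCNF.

Candidate key: {PolicyNo, VehicleID}. Prime attributes: {PolicyNo, VehicleID}.
Adjuster -> Premium: {Adjuster}⁺ = {Adjuster, Premium}, which is not all of the attributes, so the left side is not a superkey — BCNF is violated.
Because {Premium} is non-prime and the left side of Adjuster -> Premium is not a superkey, the relation is not in 3NF.
No non-prime attribute depends on a proper subset of any candidate key, so 2NF holds.

2NF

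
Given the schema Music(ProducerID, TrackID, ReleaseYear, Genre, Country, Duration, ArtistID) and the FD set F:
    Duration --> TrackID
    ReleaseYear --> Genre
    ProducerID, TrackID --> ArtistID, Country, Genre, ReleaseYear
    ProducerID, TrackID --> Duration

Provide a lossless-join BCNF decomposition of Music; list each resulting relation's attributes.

Candidate keys of the original relation: {Duration, ProducerID}, {ProducerID, TrackID}.
In {ArtistID, Country, Duration, Genre, ProducerID, ReleaseYear, TrackID}, {Duration} is not a superkey ({Duration}⁺ restricted to this set is {Duration, TrackID}), so split on Duration --> TrackID into {Duration, TrackID} and {ArtistID, Country, Duration, Genre, ProducerID, ReleaseYear}.
{Duration, TrackID} is in BCNF.
In {ArtistID, Country, Duration, Genre, ProducerID, ReleaseYear}, {ReleaseYear} is not a superkey ({ReleaseYear}⁺ restricted to this set is {Genre, ReleaseYear}), so split on ReleaseYear --> Genre into {Genre, ReleaseYear} and {ArtistID, Country, Duration, ProducerID, ReleaseYear}.
{Genre, ReleaseYear} is in BCNF.
{ArtistID, Country, Duration, ProducerID, ReleaseYear} is in BCNF.

{ArtistID, Country, Duration, ProducerID, ReleaseYear}; {Duration, TrackID}; {Genre, ReleaseYear}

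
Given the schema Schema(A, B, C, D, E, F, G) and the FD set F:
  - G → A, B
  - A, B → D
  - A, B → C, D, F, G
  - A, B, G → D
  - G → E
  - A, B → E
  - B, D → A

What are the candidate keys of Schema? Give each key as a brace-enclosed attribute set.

{G}⁺ = {A, B, C, D, E, F, G}, which is every attribute, so {G} is a candidate key.
{A, B}⁺ = {A, B, C, D, E, F, G}, which is every attribute, so {A, B} is a candidate key.
{B, D}⁺ = {A, B, C, D, E, F, G}, which is every attribute, so {B, D} is a candidate key.
No proper subset of any of these is a key, and no other minimal superkey exists.

{A, B}, {B, D}, {G}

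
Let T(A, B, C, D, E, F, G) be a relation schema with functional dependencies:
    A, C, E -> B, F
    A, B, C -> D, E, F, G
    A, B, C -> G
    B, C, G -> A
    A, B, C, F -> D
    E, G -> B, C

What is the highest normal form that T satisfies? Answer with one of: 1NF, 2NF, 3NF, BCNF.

BCNF

Candidate keys: {A, B, C}, {A, C, E}, {B, C, G}, {E, G}. Prime attributes: {A, B, C, E, G}.
The left-hand side of every FD is a superkey, so BCNF is satisfied.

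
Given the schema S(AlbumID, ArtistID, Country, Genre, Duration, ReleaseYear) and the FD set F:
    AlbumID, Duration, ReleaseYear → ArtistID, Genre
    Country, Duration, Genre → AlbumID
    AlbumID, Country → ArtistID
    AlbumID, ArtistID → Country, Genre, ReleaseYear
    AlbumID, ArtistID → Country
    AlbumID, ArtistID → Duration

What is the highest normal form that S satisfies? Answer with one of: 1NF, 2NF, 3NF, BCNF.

BCNF

Candidate keys: {AlbumID, ArtistID}, {AlbumID, Country}, {AlbumID, Duration, ReleaseYear}, {Country, Duration, Genre}. Prime attributes: {AlbumID, ArtistID, Country, Duration, Genre, ReleaseYear}.
The left-hand side of every FD is a superkey, so BCNF is satisfied.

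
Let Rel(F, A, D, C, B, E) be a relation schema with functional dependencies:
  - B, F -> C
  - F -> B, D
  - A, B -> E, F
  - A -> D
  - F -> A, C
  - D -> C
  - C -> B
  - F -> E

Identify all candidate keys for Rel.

{A}⁺ = {A, B, C, D, E, F}, which is every attribute, so {A} is a candidate key.
{F}⁺ = {A, B, C, D, E, F}, which is every attribute, so {F} is a candidate key.
Any other superkey properly contains one of these, so there are no further candidate keys.

{A}, {F}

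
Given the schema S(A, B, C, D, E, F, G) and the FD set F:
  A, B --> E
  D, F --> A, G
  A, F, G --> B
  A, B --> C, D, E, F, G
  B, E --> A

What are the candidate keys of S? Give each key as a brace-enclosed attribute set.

{A, B}⁺ = {A, B, C, D, E, F, G}, which is every attribute, so {A, B} is a candidate key.
{B, E}⁺ = {A, B, C, D, E, F, G}, which is every attribute, so {B, E} is a candidate key.
{D, F}⁺ = {A, B, C, D, E, F, G}, which is every attribute, so {D, F} is a candidate key.
{A, F, G}⁺ = {A, B, C, D, E, F, G}, which is every attribute, so {A, F, G} is a candidate key.
No proper subset of any of these is a key, and no other minimal superkey exists.

{A, B}, {A, F, G}, {B, E}, {D, F}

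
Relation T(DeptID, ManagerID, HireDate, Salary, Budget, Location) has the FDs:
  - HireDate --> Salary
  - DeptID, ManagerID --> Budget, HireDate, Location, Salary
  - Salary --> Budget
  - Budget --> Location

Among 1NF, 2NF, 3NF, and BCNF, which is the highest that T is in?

2NF

Candidate key: {DeptID, ManagerID}. Prime attributes: {DeptID, ManagerID}.
HireDate --> Salary: {HireDate}⁺ = {Budget, HireDate, Location, Salary}, which is not all of the attributes, so the left side is not a superkey — BCNF is violated.
HireDate --> Salary determines the non-prime attribute {Salary} from a non-superkey — 3NF is violated.
Checking every proper subset of each key, none determines a non-prime attribute — 2NF is satisfied.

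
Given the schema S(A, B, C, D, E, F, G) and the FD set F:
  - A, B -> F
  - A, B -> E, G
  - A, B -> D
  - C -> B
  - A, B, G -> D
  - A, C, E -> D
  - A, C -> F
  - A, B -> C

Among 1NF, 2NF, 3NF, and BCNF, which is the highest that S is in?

3NF

Candidate keys: {A, B}, {A, C}. Prime attributes: {A, B, C}.
C -> B breaks BCNF: {C}⁺ = {B, C}, so {C} is not a superkey.
Since {B} ⊆ prime attributes and every other non-superkey FD also has a prime right side, the schema is in 3NF.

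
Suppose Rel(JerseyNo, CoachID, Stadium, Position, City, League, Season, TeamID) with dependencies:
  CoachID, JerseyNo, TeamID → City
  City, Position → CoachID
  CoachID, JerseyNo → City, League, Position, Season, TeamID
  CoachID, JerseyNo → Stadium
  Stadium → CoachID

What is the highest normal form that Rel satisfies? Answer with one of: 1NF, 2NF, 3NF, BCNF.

Candidate keys: {City, JerseyNo, Position}, {CoachID, JerseyNo}, {JerseyNo, Stadium}. Prime attributes: {City, CoachID, JerseyNo, Position, Stadium}.
For City, Position → CoachID we have {City, Position}⁺ = {City, CoachID, Position}; {City, Position} is not a superkey, so BCNF fails.
But every attribute on its right side ({CoachID}) is prime, and the same holds for every other non-superkey FD, so 3NF still holds.

3NF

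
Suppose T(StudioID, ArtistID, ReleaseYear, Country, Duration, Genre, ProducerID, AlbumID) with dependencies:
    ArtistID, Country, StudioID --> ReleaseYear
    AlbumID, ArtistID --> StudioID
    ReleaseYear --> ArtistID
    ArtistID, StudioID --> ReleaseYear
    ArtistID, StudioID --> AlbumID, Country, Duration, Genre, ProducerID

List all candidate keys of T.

{AlbumID, ArtistID}, {AlbumID, ReleaseYear}, {ArtistID, StudioID}, {ReleaseYear, StudioID}

Closure of {AlbumID, ArtistID} is {AlbumID, ArtistID, Country, Duration, Genre, ProducerID, ReleaseYear, StudioID}, the whole schema; {AlbumID, ArtistID} is a candidate key.
Closure of {AlbumID, ReleaseYear} is {AlbumID, ArtistID, Country, Duration, Genre, ProducerID, ReleaseYear, StudioID}, the whole schema; {AlbumID, ReleaseYear} is a candidate key.
Closure of {ArtistID, StudioID} is {AlbumID, ArtistID, Country, Duration, Genre, ProducerID, ReleaseYear, StudioID}, the whole schema; {ArtistID, StudioID} is a candidate key.
Closure of {ReleaseYear, StudioID} is {AlbumID, ArtistID, Country, Duration, Genre, ProducerID, ReleaseYear, StudioID}, the whole schema; {ReleaseYear, StudioID} is a candidate key.
No proper subset of any of these is a key, and no other minimal superkey exists.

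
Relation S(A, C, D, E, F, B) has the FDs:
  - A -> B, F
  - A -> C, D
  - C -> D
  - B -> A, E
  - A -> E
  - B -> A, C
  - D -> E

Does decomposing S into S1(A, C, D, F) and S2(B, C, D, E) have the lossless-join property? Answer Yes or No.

The shared attributes are {C, D} and {C, D}⁺ = {C, D, E}.
The closure covers neither S1 nor S2 entirely; the join is not lossless.

No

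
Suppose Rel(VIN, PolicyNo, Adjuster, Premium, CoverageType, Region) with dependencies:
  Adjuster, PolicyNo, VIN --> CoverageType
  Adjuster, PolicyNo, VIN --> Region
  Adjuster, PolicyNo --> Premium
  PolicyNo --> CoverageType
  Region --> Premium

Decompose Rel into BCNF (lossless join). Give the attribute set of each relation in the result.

Candidate key of the original relation: {Adjuster, PolicyNo, VIN}.
In {Adjuster, CoverageType, PolicyNo, Premium, Region, VIN}, {Adjuster, PolicyNo} is not a superkey ({Adjuster, PolicyNo}⁺ restricted to this set is {Adjuster, CoverageType, PolicyNo, Premium}), so split on Adjuster, PolicyNo --> CoverageType, Premium into {Adjuster, CoverageType, PolicyNo, Premium} and {Adjuster, PolicyNo, Region, VIN}.
In {Adjuster, CoverageType, PolicyNo, Premium}, {PolicyNo} is not a superkey ({PolicyNo}⁺ restricted to this set is {CoverageType, PolicyNo}), so split on PolicyNo --> CoverageType into {CoverageType, PolicyNo} and {Adjuster, PolicyNo, Premium}.
{CoverageType, PolicyNo}: every determinant is a superkey — BCNF.
{Adjuster, PolicyNo, Premium}: every determinant is a superkey — BCNF.
{Adjuster, PolicyNo, Region, VIN}: every determinant is a superkey — BCNF.

{Adjuster, PolicyNo, Premium}; {Adjuster, PolicyNo, Region, VIN}; {CoverageType, PolicyNo}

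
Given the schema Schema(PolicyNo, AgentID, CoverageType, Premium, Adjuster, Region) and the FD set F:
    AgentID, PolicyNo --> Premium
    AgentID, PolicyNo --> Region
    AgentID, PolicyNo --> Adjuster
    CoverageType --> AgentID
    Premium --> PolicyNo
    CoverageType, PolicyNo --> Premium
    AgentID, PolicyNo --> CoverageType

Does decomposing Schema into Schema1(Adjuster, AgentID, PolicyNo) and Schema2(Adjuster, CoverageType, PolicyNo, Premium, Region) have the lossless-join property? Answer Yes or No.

No

The shared attributes are {Adjuster, PolicyNo} and {Adjuster, PolicyNo}⁺ = {Adjuster, PolicyNo}.
Schema1 ⊄ {Adjuster, PolicyNo} and Schema2 ⊄ {Adjuster, PolicyNo}, so the split is lossy.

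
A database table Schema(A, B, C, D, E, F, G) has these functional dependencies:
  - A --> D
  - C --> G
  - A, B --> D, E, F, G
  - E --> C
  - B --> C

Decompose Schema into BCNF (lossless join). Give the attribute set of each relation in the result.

{A, B, E, F}; {A, D}; {C, E}; {C, G}

Candidate key of the original relation: {A, B}.
{A, B, C, D, E, F, G}: {A} determines {A, D} here but is not a superkey — split on A --> D, giving {A, D} and {A, B, C, E, F, G}.
{A, D}: every determinant is a superkey — BCNF.
{A, B, C, E, F, G}: {C} determines {C, G} here but is not a superkey — split on C --> G, giving {C, G} and {A, B, C, E, F}.
{C, G}: every determinant is a superkey — BCNF.
{A, B, C, E, F}: {E} determines {C, E} here but is not a superkey — split on E --> C, giving {C, E} and {A, B, E, F}.
{C, E}: every determinant is a superkey — BCNF.
{A, B, E, F}: every determinant is a superkey — BCNF.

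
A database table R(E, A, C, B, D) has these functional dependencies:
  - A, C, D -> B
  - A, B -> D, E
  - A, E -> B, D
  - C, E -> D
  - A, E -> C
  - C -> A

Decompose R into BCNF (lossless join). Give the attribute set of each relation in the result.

{A, C}; {B, C, D, E}

Candidate keys of the original relation: {A, B}, {A, E}, {B, C}, {C, D}, {C, E}.
In {A, B, C, D, E}, {C} is not a superkey ({C}⁺ restricted to this set is {A, C}), so split on C -> A into {A, C} and {B, C, D, E}.
{A, C} is in BCNF.
{B, C, D, E} is in BCNF.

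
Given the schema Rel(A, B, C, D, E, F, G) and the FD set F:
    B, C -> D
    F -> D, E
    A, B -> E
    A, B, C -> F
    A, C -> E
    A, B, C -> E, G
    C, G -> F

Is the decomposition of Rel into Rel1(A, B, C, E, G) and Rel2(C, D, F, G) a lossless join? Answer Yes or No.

The shared attributes are {C, G} and {C, G}⁺ = {C, D, E, F, G}.
This includes all of Rel2, so the common attributes are a superkey of Rel2 — the join is lossless.

Yes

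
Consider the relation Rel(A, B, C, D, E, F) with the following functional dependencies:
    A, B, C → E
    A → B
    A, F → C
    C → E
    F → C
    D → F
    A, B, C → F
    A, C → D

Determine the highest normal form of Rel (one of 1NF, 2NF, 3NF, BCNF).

Candidate keys: {A, C}, {A, D}, {A, F}. Prime attributes: {A, C, D, F}.
A → B: {A}⁺ = {A, B}, which is not all of the attributes, so the left side is not a superkey — BCNF is violated.
Because {B} is non-prime and the left side of A → B is not a superkey, the relation is not in 3NF.
The proper key subset {A} of {A, C} determines non-prime {B}, so the relation is not even in 2NF.

1NF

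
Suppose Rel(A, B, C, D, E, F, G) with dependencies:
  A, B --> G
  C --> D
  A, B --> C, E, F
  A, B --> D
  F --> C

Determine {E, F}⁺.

Start with {E, F}.
F --> C applies; add {C} → now {C, E, F}.
C --> D applies; add {D} → now {C, D, E, F}.
No further FD applies.

{C, D, E, F}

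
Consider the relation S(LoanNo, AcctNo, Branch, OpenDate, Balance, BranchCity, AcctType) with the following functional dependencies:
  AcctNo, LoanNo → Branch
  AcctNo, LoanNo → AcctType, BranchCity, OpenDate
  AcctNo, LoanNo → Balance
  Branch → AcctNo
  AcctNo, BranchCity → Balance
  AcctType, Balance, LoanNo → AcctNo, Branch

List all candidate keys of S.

No FD produces {LoanNo}, so it must be in every candidate key.
{AcctNo, LoanNo}⁺ = {AcctNo, AcctType, Balance, Branch, BranchCity, LoanNo, OpenDate} — all of the relation — so {AcctNo, LoanNo} is a candidate key.
{Branch, LoanNo}⁺ = {AcctNo, AcctType, Balance, Branch, BranchCity, LoanNo, OpenDate} — all of the relation — so {Branch, LoanNo} is a candidate key.
{AcctType, Balance, LoanNo}⁺ = {AcctNo, AcctType, Balance, Branch, BranchCity, LoanNo, OpenDate} — all of the relation — so {AcctType, Balance, LoanNo} is a candidate key.
No proper subset of any of these is a key, and no other minimal superkey exists.

{AcctNo, LoanNo}, {AcctType, Balance, LoanNo}, {Branch, LoanNo}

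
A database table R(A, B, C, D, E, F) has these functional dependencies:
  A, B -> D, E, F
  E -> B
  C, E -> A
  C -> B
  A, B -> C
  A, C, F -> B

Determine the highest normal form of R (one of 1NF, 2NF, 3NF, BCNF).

3NF

Candidate keys: {A, B}, {A, C}, {A, E}, {C, E}. Prime attributes: {A, B, C, E}.
For E -> B we have {E}⁺ = {B, E}; {E} is not a superkey, so BCNF fails.
Since {B} ⊆ prime attributes and every other non-superkey FD also has a prime right side, the schema is in 3NF.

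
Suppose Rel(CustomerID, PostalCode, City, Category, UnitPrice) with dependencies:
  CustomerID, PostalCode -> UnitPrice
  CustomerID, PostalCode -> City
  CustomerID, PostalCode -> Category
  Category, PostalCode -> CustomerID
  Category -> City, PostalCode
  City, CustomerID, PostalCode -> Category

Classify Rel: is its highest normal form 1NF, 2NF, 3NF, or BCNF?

Candidate keys: {Category}, {CustomerID, PostalCode}. Prime attributes: {Category, CustomerID, PostalCode}.
Every FD has a superkey on the left, so the relation is in BCNF.

BCNF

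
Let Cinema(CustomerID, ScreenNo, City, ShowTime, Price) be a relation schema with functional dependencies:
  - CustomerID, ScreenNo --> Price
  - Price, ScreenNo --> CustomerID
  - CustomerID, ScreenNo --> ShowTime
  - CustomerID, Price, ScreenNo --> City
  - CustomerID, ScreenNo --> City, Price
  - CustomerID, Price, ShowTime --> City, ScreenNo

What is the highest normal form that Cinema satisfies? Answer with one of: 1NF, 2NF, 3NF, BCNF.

Candidate keys: {CustomerID, Price, ShowTime}, {CustomerID, ScreenNo}, {Price, ScreenNo}. Prime attributes: {CustomerID, Price, ScreenNo, ShowTime}.
The left-hand side of every FD is a superkey, so BCNF is satisfied.

BCNF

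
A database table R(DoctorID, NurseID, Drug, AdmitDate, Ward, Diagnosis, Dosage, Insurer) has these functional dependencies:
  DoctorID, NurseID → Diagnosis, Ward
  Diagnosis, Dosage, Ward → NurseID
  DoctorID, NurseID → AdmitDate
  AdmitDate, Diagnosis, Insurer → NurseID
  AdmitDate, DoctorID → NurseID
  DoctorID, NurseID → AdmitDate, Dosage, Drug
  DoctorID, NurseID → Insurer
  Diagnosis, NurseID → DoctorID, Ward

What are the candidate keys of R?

{AdmitDate, Diagnosis, Insurer}, {AdmitDate, DoctorID}, {Diagnosis, Dosage, Ward}, {Diagnosis, NurseID}, {DoctorID, NurseID}

{AdmitDate, DoctorID}⁺ = {AdmitDate, Diagnosis, DoctorID, Dosage, Drug, Insurer, NurseID, Ward}, which is every attribute, so {AdmitDate, DoctorID} is a candidate key.
{Diagnosis, NurseID}⁺ = {AdmitDate, Diagnosis, DoctorID, Dosage, Drug, Insurer, NurseID, Ward}, which is every attribute, so {Diagnosis, NurseID} is a candidate key.
{DoctorID, NurseID}⁺ = {AdmitDate, Diagnosis, DoctorID, Dosage, Drug, Insurer, NurseID, Ward}, which is every attribute, so {DoctorID, NurseID} is a candidate key.
{AdmitDate, Diagnosis, Insurer}⁺ = {AdmitDate, Diagnosis, DoctorID, Dosage, Drug, Insurer, NurseID, Ward}, which is every attribute, so {AdmitDate, Diagnosis, Insurer} is a candidate key.
{Diagnosis, Dosage, Ward}⁺ = {AdmitDate, Diagnosis, DoctorID, Dosage, Drug, Insurer, NurseID, Ward}, which is every attribute, so {Diagnosis, Dosage, Ward} is a candidate key.
Any other superkey properly contains one of these, so there are no further candidate keys.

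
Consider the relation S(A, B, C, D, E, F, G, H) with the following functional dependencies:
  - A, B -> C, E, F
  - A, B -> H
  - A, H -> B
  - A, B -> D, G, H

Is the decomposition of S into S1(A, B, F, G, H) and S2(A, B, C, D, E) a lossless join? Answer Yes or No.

Yes

Common attributes: {A, B}; their closure is {A, B, C, D, E, F, G, H}.
S1 is contained in that closure, so S1 ∩ S2 -> S1 holds and the join is lossless.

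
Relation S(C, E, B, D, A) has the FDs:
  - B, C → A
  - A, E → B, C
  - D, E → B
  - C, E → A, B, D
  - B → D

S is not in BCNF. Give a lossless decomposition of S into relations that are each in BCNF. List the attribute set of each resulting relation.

{A, B, C}; {B, C, E}; {B, D}

Candidate keys of the original relation: {A, E}, {C, E}.
In {A, B, C, D, E}, {B, C} is not a superkey ({B, C}⁺ restricted to this set is {A, B, C, D}), so split on B, C → A, D into {A, B, C, D} and {B, C, E}.
In {A, B, C, D}, {B} is not a superkey ({B}⁺ restricted to this set is {B, D}), so split on B → D into {B, D} and {A, B, C}.
{B, D} has no BCNF violation.
{A, B, C} has no BCNF violation.
{B, C, E} has no BCNF violation.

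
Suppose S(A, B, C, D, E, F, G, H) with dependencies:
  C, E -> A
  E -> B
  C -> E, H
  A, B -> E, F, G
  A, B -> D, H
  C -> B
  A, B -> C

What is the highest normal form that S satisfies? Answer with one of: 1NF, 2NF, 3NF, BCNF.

3NF

Candidate keys: {A, B}, {A, E}, {C}. Prime attributes: {A, B, C, E}.
E -> B breaks BCNF: {E}⁺ = {B, E}, so {E} is not a superkey.
Since {B} ⊆ prime attributes and every other non-superkey FD also has a prime right side, the schema is in 3NF.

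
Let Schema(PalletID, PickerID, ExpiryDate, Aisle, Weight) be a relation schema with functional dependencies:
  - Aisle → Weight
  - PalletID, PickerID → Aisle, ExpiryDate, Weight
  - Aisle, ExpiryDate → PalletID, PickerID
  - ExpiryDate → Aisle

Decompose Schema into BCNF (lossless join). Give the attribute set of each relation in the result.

Candidate keys of the original relation: {ExpiryDate}, {PalletID, PickerID}.
Within {Aisle, ExpiryDate, PalletID, PickerID, Weight}: {Aisle}⁺ ∩ {Aisle, ExpiryDate, PalletID, PickerID, Weight} = {Aisle, Weight}, not the whole set, so Aisle → Weight violates BCNF; decompose into {Aisle, Weight} and {Aisle, ExpiryDate, PalletID, PickerID}.
{Aisle, Weight} is in BCNF.
{Aisle, ExpiryDate, PalletID, PickerID} is in BCNF.

{Aisle, ExpiryDate, PalletID, PickerID}; {Aisle, Weight}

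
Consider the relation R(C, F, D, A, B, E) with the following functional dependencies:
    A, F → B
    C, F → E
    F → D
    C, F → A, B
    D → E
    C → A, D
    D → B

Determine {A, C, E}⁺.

Start with {A, C, E}.
C → A, D applies; add {D} → now {A, C, D, E}.
D → B applies; add {B} → now {A, B, C, D, E}.
No further FD applies.

{A, B, C, D, E}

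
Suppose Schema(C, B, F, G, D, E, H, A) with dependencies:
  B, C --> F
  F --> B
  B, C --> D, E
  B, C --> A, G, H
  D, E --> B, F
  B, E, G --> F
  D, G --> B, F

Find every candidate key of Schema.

{B, C}, {C, D, E}, {C, D, G}, {C, F}

No FD produces {C}, so it must be in every candidate key.
{B, C} is a candidate key since {B, C}⁺ = {A, B, C, D, E, F, G, H} covers every attribute.
{C, F} is a candidate key since {C, F}⁺ = {A, B, C, D, E, F, G, H} covers every attribute.
{C, D, E} is a candidate key since {C, D, E}⁺ = {A, B, C, D, E, F, G, H} covers every attribute.
{C, D, G} is a candidate key since {C, D, G}⁺ = {A, B, C, D, E, F, G, H} covers every attribute.
No proper subset of any of these is a key, and no other minimal superkey exists.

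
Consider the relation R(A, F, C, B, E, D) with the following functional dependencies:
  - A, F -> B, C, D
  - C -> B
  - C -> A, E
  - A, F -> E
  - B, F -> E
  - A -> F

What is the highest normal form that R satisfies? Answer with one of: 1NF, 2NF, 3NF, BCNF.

Candidate keys: {A}, {C}. Prime attributes: {A, C}.
B, F -> E: {B, F}⁺ = {B, E, F}, which is not all of the attributes, so the left side is not a superkey — BCNF is violated.
B, F -> E determines the non-prime attribute {E} from a non-superkey — 3NF is violated.
All keys have size 1, which rules out partial dependencies — 2NF is satisfied.

2NF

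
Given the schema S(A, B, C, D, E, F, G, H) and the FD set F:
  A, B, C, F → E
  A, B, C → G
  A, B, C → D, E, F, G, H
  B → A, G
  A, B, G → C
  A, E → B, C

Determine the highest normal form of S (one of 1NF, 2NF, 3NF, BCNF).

BCNF

Candidate keys: {A, E}, {B}. Prime attributes: {A, B, E}.
The left-hand side of every FD is a superkey, so BCNF is satisfied.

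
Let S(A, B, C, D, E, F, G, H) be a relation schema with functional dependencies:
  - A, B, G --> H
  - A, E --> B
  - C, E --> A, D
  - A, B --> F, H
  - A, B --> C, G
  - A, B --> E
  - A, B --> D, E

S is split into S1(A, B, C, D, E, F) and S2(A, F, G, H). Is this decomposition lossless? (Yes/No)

Common attributes: {A, F}; their closure is {A, F}.
The closure covers neither S1 nor S2 entirely; the join is not lossless.

No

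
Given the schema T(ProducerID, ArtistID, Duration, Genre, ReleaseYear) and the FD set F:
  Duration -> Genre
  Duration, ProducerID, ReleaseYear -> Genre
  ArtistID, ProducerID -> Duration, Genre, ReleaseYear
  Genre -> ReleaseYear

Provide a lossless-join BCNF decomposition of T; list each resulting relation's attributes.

Candidate key of the original relation: {ArtistID, ProducerID}.
{ArtistID, Duration, Genre, ProducerID, ReleaseYear}: {Duration} determines {Duration, Genre, ReleaseYear} here but is not a superkey — split on Duration -> Genre, ReleaseYear, giving {Duration, Genre, ReleaseYear} and {ArtistID, Duration, ProducerID}.
{Duration, Genre, ReleaseYear}: {Genre} determines {Genre, ReleaseYear} here but is not a superkey — split on Genre -> ReleaseYear, giving {Genre, ReleaseYear} and {Duration, Genre}.
{Genre, ReleaseYear}: every determinant is a superkey — BCNF.
{Duration, Genre}: every determinant is a superkey — BCNF.
{ArtistID, Duration, ProducerID}: every determinant is a superkey — BCNF.

{ArtistID, Duration, ProducerID}; {Duration, Genre}; {Genre, ReleaseYear}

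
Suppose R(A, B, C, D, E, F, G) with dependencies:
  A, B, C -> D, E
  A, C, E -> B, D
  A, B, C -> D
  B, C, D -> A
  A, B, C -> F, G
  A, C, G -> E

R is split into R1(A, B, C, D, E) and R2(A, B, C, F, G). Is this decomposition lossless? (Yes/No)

Common attributes: {A, B, C}; their closure is {A, B, C, D, E, F, G}.
Since R1 ⊆ {A, B, C, D, E, F, G}, the intersection is a superkey of R1; the decomposition is lossless.

Yes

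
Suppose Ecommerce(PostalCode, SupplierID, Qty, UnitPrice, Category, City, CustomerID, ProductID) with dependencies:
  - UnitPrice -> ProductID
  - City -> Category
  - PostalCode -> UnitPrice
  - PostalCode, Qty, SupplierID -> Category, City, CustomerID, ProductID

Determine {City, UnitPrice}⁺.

{Category, City, ProductID, UnitPrice}

Start with {City, UnitPrice}.
UnitPrice -> ProductID applies; add {ProductID} → now {City, ProductID, UnitPrice}.
City -> Category applies; add {Category} → now {Category, City, ProductID, UnitPrice}.
No further FD applies.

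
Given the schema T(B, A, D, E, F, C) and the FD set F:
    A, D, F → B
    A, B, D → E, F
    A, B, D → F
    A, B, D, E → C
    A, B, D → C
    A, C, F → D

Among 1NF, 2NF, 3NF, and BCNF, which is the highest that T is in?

Candidate keys: {A, B, D}, {A, C, F}, {A, D, F}. Prime attributes: {A, B, C, D, F}.
Every FD has a superkey on the left, so the relation is in BCNF.

BCNF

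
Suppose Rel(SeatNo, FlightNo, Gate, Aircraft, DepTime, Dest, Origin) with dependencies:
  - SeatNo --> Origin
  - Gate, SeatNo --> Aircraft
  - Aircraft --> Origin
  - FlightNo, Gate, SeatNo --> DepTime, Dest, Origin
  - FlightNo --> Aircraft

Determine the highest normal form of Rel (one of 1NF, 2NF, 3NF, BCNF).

1NF

Candidate key: {FlightNo, Gate, SeatNo}. Prime attributes: {FlightNo, Gate, SeatNo}.
For SeatNo --> Origin we have {SeatNo}⁺ = {Origin, SeatNo}; {SeatNo} is not a superkey, so BCNF fails.
SeatNo --> Origin has non-prime {Origin} on the right and a non-superkey on the left, so 3NF fails.
Since {FlightNo} ⊂ {FlightNo, Gate, SeatNo} and {FlightNo}⁺ ⊇ {Aircraft, Origin} with {Aircraft, Origin} non-prime, there is a partial dependency; 2NF fails.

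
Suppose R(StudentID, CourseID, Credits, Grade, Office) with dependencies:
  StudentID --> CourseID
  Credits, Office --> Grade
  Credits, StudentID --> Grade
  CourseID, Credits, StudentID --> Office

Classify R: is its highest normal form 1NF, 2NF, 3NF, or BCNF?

1NF

Candidate key: {Credits, StudentID}. Prime attributes: {Credits, StudentID}.
For StudentID --> CourseID we have {StudentID}⁺ = {CourseID, StudentID}; {StudentID} is not a superkey, so BCNF fails.
StudentID --> CourseID has non-prime {CourseID} on the right and a non-superkey on the left, so 3NF fails.
{StudentID} is a proper subset of the key {Credits, StudentID}, and {StudentID}⁺ contains the non-prime attribute {CourseID} — a partial dependency, so 2NF is violated.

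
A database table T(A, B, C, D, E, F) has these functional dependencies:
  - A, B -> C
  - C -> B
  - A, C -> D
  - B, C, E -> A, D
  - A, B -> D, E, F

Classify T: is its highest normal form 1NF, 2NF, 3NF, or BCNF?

3NF

Candidate keys: {A, B}, {A, C}, {C, E}. Prime attributes: {A, B, C, E}.
C -> B breaks BCNF: {C}⁺ = {B, C}, so {C} is not a superkey.
Its right-hand attributes {B} are all prime, as are those of every other non-superkey FD — the relation is in 3NF.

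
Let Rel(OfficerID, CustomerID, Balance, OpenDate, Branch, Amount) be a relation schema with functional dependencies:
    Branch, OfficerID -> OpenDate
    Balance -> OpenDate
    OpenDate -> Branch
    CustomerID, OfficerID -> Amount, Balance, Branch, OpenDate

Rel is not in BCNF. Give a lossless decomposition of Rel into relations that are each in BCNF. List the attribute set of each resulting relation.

{Amount, Balance, CustomerID, OfficerID}; {Balance, Branch}; {Branch, OpenDate}; {OfficerID, OpenDate}

Candidate key of the original relation: {CustomerID, OfficerID}.
{Amount, Balance, Branch, CustomerID, OfficerID, OpenDate}: {Branch, OfficerID} determines {Branch, OfficerID, OpenDate} here but is not a superkey — split on Branch, OfficerID -> OpenDate, giving {Branch, OfficerID, OpenDate} and {Amount, Balance, Branch, CustomerID, OfficerID}.
{Branch, OfficerID, OpenDate}: {OpenDate} determines {Branch, OpenDate} here but is not a superkey — split on OpenDate -> Branch, giving {Branch, OpenDate} and {OfficerID, OpenDate}.
{Branch, OpenDate} has no BCNF violation.
{OfficerID, OpenDate} has no BCNF violation.
{Amount, Balance, Branch, CustomerID, OfficerID}: {Balance} determines {Balance, Branch} here but is not a superkey — split on Balance -> Branch, giving {Balance, Branch} and {Amount, Balance, CustomerID, OfficerID}.
{Balance, Branch} has no BCNF violation.
{Amount, Balance, CustomerID, OfficerID} has no BCNF violation.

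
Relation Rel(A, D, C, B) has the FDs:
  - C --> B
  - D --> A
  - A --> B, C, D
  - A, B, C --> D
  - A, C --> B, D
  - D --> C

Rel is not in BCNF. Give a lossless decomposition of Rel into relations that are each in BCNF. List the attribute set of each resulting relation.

{A, C, D}; {B, C}

Candidate keys of the original relation: {A}, {D}.
{A, B, C, D}: {C} determines {B, C} here but is not a superkey — split on C --> B, giving {B, C} and {A, C, D}.
{B, C} has no BCNF violation.
{A, C, D} has no BCNF violation.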